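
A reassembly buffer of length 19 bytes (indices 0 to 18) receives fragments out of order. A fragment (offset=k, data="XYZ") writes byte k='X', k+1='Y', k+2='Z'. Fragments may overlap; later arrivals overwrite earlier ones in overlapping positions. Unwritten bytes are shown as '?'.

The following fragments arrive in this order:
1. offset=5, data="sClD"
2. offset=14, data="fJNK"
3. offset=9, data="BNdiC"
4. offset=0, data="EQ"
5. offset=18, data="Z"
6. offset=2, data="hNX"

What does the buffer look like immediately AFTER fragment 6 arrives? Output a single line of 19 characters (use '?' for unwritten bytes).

Fragment 1: offset=5 data="sClD" -> buffer=?????sClD??????????
Fragment 2: offset=14 data="fJNK" -> buffer=?????sClD?????fJNK?
Fragment 3: offset=9 data="BNdiC" -> buffer=?????sClDBNdiCfJNK?
Fragment 4: offset=0 data="EQ" -> buffer=EQ???sClDBNdiCfJNK?
Fragment 5: offset=18 data="Z" -> buffer=EQ???sClDBNdiCfJNKZ
Fragment 6: offset=2 data="hNX" -> buffer=EQhNXsClDBNdiCfJNKZ

Answer: EQhNXsClDBNdiCfJNKZ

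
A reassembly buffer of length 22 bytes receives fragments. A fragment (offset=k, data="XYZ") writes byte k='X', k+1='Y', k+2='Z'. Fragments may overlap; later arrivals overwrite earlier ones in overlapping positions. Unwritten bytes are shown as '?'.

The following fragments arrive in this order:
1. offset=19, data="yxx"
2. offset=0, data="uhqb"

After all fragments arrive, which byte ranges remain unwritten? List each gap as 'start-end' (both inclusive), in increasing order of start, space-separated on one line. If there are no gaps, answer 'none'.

Fragment 1: offset=19 len=3
Fragment 2: offset=0 len=4
Gaps: 4-18

Answer: 4-18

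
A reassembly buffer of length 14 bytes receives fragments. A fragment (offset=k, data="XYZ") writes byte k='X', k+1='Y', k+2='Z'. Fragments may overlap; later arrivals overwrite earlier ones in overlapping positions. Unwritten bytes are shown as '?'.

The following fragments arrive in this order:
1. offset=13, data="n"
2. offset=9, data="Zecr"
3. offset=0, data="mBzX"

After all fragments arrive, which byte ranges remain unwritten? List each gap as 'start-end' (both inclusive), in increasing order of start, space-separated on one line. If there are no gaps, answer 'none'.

Fragment 1: offset=13 len=1
Fragment 2: offset=9 len=4
Fragment 3: offset=0 len=4
Gaps: 4-8

Answer: 4-8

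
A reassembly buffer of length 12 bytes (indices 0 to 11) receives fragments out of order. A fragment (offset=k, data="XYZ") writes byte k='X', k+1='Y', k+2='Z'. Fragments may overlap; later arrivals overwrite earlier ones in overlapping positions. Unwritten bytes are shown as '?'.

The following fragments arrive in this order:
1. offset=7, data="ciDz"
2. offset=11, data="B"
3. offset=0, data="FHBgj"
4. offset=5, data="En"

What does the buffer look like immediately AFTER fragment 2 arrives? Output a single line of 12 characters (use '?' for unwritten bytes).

Fragment 1: offset=7 data="ciDz" -> buffer=???????ciDz?
Fragment 2: offset=11 data="B" -> buffer=???????ciDzB

Answer: ???????ciDzB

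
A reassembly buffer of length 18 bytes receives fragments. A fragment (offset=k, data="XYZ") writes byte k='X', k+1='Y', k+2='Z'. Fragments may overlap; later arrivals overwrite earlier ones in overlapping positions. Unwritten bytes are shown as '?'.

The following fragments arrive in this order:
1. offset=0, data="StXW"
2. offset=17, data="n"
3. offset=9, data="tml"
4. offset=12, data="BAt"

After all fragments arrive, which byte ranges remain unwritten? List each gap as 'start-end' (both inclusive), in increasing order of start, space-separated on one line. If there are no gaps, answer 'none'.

Fragment 1: offset=0 len=4
Fragment 2: offset=17 len=1
Fragment 3: offset=9 len=3
Fragment 4: offset=12 len=3
Gaps: 4-8 15-16

Answer: 4-8 15-16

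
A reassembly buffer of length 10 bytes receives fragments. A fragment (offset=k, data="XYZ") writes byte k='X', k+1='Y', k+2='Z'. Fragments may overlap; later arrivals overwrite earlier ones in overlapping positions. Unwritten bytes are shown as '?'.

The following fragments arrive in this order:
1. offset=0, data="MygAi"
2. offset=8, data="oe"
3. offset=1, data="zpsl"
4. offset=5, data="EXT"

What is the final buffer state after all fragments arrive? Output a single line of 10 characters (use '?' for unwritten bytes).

Answer: MzpslEXToe

Derivation:
Fragment 1: offset=0 data="MygAi" -> buffer=MygAi?????
Fragment 2: offset=8 data="oe" -> buffer=MygAi???oe
Fragment 3: offset=1 data="zpsl" -> buffer=Mzpsl???oe
Fragment 4: offset=5 data="EXT" -> buffer=MzpslEXToe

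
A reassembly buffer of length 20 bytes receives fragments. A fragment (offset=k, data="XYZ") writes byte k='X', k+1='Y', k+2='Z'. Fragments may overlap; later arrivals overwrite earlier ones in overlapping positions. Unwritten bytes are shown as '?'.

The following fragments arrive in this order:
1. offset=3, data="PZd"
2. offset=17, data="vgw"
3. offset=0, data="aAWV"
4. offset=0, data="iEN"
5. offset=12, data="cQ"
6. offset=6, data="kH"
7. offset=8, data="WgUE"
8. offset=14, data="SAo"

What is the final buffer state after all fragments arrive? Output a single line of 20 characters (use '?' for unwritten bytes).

Fragment 1: offset=3 data="PZd" -> buffer=???PZd??????????????
Fragment 2: offset=17 data="vgw" -> buffer=???PZd???????????vgw
Fragment 3: offset=0 data="aAWV" -> buffer=aAWVZd???????????vgw
Fragment 4: offset=0 data="iEN" -> buffer=iENVZd???????????vgw
Fragment 5: offset=12 data="cQ" -> buffer=iENVZd??????cQ???vgw
Fragment 6: offset=6 data="kH" -> buffer=iENVZdkH????cQ???vgw
Fragment 7: offset=8 data="WgUE" -> buffer=iENVZdkHWgUEcQ???vgw
Fragment 8: offset=14 data="SAo" -> buffer=iENVZdkHWgUEcQSAovgw

Answer: iENVZdkHWgUEcQSAovgw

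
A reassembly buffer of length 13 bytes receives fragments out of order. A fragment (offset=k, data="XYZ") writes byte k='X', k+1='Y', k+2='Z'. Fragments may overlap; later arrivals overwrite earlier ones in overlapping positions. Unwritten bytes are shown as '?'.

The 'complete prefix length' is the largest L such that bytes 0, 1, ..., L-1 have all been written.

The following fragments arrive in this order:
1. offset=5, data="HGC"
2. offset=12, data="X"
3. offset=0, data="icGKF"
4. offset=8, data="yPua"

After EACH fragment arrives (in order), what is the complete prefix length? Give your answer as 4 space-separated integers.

Answer: 0 0 8 13

Derivation:
Fragment 1: offset=5 data="HGC" -> buffer=?????HGC????? -> prefix_len=0
Fragment 2: offset=12 data="X" -> buffer=?????HGC????X -> prefix_len=0
Fragment 3: offset=0 data="icGKF" -> buffer=icGKFHGC????X -> prefix_len=8
Fragment 4: offset=8 data="yPua" -> buffer=icGKFHGCyPuaX -> prefix_len=13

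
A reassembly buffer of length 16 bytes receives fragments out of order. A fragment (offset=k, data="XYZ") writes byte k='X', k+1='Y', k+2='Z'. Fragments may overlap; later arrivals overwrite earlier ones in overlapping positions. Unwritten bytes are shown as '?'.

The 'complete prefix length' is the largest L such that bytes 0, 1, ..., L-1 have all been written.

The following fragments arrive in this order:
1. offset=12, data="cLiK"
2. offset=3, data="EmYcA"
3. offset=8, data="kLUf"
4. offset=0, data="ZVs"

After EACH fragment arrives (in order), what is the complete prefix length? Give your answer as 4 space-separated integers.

Fragment 1: offset=12 data="cLiK" -> buffer=????????????cLiK -> prefix_len=0
Fragment 2: offset=3 data="EmYcA" -> buffer=???EmYcA????cLiK -> prefix_len=0
Fragment 3: offset=8 data="kLUf" -> buffer=???EmYcAkLUfcLiK -> prefix_len=0
Fragment 4: offset=0 data="ZVs" -> buffer=ZVsEmYcAkLUfcLiK -> prefix_len=16

Answer: 0 0 0 16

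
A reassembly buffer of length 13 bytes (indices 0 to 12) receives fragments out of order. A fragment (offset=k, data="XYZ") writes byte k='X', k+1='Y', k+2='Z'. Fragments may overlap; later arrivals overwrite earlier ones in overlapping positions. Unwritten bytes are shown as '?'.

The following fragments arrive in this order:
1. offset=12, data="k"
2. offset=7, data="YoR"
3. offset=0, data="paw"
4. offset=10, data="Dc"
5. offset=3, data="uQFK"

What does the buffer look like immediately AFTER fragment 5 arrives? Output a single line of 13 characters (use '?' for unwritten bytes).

Fragment 1: offset=12 data="k" -> buffer=????????????k
Fragment 2: offset=7 data="YoR" -> buffer=???????YoR??k
Fragment 3: offset=0 data="paw" -> buffer=paw????YoR??k
Fragment 4: offset=10 data="Dc" -> buffer=paw????YoRDck
Fragment 5: offset=3 data="uQFK" -> buffer=pawuQFKYoRDck

Answer: pawuQFKYoRDck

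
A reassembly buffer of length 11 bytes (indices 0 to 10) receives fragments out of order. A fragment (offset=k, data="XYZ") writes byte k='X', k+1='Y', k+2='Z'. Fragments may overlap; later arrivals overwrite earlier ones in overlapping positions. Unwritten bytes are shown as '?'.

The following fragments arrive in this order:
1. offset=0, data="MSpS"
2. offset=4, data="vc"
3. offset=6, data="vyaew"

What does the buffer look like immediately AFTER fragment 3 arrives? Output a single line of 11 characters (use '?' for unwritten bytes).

Fragment 1: offset=0 data="MSpS" -> buffer=MSpS???????
Fragment 2: offset=4 data="vc" -> buffer=MSpSvc?????
Fragment 3: offset=6 data="vyaew" -> buffer=MSpSvcvyaew

Answer: MSpSvcvyaew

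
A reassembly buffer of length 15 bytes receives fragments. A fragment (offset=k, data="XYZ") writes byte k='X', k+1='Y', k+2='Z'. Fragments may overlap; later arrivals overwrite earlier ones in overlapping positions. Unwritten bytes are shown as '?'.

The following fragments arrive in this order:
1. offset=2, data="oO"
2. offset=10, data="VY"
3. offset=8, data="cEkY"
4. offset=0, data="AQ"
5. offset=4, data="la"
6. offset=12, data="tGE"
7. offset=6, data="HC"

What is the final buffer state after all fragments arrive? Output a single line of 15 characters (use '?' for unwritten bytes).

Answer: AQoOlaHCcEkYtGE

Derivation:
Fragment 1: offset=2 data="oO" -> buffer=??oO???????????
Fragment 2: offset=10 data="VY" -> buffer=??oO??????VY???
Fragment 3: offset=8 data="cEkY" -> buffer=??oO????cEkY???
Fragment 4: offset=0 data="AQ" -> buffer=AQoO????cEkY???
Fragment 5: offset=4 data="la" -> buffer=AQoOla??cEkY???
Fragment 6: offset=12 data="tGE" -> buffer=AQoOla??cEkYtGE
Fragment 7: offset=6 data="HC" -> buffer=AQoOlaHCcEkYtGE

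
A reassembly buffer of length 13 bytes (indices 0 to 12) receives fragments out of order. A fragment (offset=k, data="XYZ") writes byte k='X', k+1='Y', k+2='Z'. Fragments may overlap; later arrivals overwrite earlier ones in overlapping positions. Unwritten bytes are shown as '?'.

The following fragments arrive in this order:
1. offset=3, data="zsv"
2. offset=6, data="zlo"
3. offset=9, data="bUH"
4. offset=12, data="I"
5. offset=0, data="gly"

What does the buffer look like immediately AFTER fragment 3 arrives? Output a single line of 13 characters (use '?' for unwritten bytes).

Answer: ???zsvzlobUH?

Derivation:
Fragment 1: offset=3 data="zsv" -> buffer=???zsv???????
Fragment 2: offset=6 data="zlo" -> buffer=???zsvzlo????
Fragment 3: offset=9 data="bUH" -> buffer=???zsvzlobUH?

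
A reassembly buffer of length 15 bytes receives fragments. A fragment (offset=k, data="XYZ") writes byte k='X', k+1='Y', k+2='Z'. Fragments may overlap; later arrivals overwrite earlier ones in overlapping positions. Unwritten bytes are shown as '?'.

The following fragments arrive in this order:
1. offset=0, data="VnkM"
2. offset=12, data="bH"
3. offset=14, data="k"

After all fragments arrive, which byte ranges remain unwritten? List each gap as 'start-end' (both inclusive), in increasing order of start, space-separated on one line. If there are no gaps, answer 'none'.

Answer: 4-11

Derivation:
Fragment 1: offset=0 len=4
Fragment 2: offset=12 len=2
Fragment 3: offset=14 len=1
Gaps: 4-11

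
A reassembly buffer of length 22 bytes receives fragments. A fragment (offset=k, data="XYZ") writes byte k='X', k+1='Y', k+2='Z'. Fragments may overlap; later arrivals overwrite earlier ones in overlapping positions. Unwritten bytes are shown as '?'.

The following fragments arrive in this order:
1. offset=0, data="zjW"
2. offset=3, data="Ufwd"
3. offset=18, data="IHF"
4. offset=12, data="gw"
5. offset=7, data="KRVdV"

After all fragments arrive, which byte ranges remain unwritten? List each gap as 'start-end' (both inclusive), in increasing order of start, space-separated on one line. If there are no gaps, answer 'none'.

Fragment 1: offset=0 len=3
Fragment 2: offset=3 len=4
Fragment 3: offset=18 len=3
Fragment 4: offset=12 len=2
Fragment 5: offset=7 len=5
Gaps: 14-17 21-21

Answer: 14-17 21-21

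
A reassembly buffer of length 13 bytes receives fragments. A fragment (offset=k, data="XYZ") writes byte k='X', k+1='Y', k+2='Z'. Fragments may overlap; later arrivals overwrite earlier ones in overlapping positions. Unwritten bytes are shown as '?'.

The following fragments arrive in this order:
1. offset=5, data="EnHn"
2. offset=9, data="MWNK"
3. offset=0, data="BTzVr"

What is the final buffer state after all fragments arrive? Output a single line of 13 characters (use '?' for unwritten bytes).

Answer: BTzVrEnHnMWNK

Derivation:
Fragment 1: offset=5 data="EnHn" -> buffer=?????EnHn????
Fragment 2: offset=9 data="MWNK" -> buffer=?????EnHnMWNK
Fragment 3: offset=0 data="BTzVr" -> buffer=BTzVrEnHnMWNK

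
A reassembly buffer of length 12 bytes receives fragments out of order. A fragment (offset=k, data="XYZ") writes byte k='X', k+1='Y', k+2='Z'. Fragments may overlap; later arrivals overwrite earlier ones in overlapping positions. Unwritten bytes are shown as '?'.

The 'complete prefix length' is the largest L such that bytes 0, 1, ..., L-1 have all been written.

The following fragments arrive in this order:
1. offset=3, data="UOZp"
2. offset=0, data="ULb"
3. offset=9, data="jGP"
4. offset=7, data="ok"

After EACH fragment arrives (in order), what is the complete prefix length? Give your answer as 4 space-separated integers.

Fragment 1: offset=3 data="UOZp" -> buffer=???UOZp????? -> prefix_len=0
Fragment 2: offset=0 data="ULb" -> buffer=ULbUOZp????? -> prefix_len=7
Fragment 3: offset=9 data="jGP" -> buffer=ULbUOZp??jGP -> prefix_len=7
Fragment 4: offset=7 data="ok" -> buffer=ULbUOZpokjGP -> prefix_len=12

Answer: 0 7 7 12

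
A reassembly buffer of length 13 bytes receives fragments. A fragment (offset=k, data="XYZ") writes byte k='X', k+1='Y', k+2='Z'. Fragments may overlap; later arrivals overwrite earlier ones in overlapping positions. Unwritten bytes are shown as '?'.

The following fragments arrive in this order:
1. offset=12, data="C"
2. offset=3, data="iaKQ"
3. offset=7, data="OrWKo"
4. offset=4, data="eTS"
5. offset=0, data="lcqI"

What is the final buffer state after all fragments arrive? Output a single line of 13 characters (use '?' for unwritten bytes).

Fragment 1: offset=12 data="C" -> buffer=????????????C
Fragment 2: offset=3 data="iaKQ" -> buffer=???iaKQ?????C
Fragment 3: offset=7 data="OrWKo" -> buffer=???iaKQOrWKoC
Fragment 4: offset=4 data="eTS" -> buffer=???ieTSOrWKoC
Fragment 5: offset=0 data="lcqI" -> buffer=lcqIeTSOrWKoC

Answer: lcqIeTSOrWKoC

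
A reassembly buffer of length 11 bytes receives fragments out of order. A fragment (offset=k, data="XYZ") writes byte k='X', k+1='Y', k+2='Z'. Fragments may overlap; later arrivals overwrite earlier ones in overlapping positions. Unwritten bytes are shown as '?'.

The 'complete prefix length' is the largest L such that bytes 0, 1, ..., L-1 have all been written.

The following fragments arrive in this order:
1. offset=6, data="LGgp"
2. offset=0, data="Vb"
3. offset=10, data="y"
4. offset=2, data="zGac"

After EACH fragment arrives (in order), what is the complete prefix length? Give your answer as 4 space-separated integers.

Fragment 1: offset=6 data="LGgp" -> buffer=??????LGgp? -> prefix_len=0
Fragment 2: offset=0 data="Vb" -> buffer=Vb????LGgp? -> prefix_len=2
Fragment 3: offset=10 data="y" -> buffer=Vb????LGgpy -> prefix_len=2
Fragment 4: offset=2 data="zGac" -> buffer=VbzGacLGgpy -> prefix_len=11

Answer: 0 2 2 11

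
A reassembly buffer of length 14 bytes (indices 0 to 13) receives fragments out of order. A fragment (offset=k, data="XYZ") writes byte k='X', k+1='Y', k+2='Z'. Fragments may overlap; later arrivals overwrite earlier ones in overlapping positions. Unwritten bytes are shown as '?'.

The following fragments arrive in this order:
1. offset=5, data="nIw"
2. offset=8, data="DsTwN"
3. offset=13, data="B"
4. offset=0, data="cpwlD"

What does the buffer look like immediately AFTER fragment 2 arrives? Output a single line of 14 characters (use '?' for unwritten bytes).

Answer: ?????nIwDsTwN?

Derivation:
Fragment 1: offset=5 data="nIw" -> buffer=?????nIw??????
Fragment 2: offset=8 data="DsTwN" -> buffer=?????nIwDsTwN?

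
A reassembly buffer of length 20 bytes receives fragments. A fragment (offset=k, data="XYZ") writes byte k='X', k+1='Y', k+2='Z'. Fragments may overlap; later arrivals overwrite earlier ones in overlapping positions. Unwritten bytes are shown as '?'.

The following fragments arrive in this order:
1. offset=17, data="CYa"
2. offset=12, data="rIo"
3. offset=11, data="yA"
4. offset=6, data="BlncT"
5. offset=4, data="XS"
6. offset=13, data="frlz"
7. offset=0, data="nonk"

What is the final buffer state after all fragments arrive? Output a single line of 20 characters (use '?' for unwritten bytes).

Answer: nonkXSBlncTyAfrlzCYa

Derivation:
Fragment 1: offset=17 data="CYa" -> buffer=?????????????????CYa
Fragment 2: offset=12 data="rIo" -> buffer=????????????rIo??CYa
Fragment 3: offset=11 data="yA" -> buffer=???????????yAIo??CYa
Fragment 4: offset=6 data="BlncT" -> buffer=??????BlncTyAIo??CYa
Fragment 5: offset=4 data="XS" -> buffer=????XSBlncTyAIo??CYa
Fragment 6: offset=13 data="frlz" -> buffer=????XSBlncTyAfrlzCYa
Fragment 7: offset=0 data="nonk" -> buffer=nonkXSBlncTyAfrlzCYa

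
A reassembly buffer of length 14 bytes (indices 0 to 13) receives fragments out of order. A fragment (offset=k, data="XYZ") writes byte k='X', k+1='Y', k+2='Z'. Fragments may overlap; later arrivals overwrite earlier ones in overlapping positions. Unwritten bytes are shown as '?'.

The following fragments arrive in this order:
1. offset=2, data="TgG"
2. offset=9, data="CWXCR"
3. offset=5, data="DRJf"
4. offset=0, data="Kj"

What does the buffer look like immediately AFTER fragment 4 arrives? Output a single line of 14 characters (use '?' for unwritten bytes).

Answer: KjTgGDRJfCWXCR

Derivation:
Fragment 1: offset=2 data="TgG" -> buffer=??TgG?????????
Fragment 2: offset=9 data="CWXCR" -> buffer=??TgG????CWXCR
Fragment 3: offset=5 data="DRJf" -> buffer=??TgGDRJfCWXCR
Fragment 4: offset=0 data="Kj" -> buffer=KjTgGDRJfCWXCR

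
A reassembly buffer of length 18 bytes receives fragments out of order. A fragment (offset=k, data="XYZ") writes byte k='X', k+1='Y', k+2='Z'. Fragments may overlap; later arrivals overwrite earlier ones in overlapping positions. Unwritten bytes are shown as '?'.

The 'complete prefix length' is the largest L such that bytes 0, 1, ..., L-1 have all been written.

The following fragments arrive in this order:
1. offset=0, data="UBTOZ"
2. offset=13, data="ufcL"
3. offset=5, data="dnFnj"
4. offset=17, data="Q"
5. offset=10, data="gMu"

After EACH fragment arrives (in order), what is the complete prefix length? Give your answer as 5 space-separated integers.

Fragment 1: offset=0 data="UBTOZ" -> buffer=UBTOZ????????????? -> prefix_len=5
Fragment 2: offset=13 data="ufcL" -> buffer=UBTOZ????????ufcL? -> prefix_len=5
Fragment 3: offset=5 data="dnFnj" -> buffer=UBTOZdnFnj???ufcL? -> prefix_len=10
Fragment 4: offset=17 data="Q" -> buffer=UBTOZdnFnj???ufcLQ -> prefix_len=10
Fragment 5: offset=10 data="gMu" -> buffer=UBTOZdnFnjgMuufcLQ -> prefix_len=18

Answer: 5 5 10 10 18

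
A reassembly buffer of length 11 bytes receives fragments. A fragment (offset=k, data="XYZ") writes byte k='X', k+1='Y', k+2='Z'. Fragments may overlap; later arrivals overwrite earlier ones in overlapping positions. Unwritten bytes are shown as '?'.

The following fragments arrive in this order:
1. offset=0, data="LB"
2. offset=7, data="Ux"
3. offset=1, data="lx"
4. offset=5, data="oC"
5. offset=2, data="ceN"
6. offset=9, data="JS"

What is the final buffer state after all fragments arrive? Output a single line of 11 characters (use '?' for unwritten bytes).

Fragment 1: offset=0 data="LB" -> buffer=LB?????????
Fragment 2: offset=7 data="Ux" -> buffer=LB?????Ux??
Fragment 3: offset=1 data="lx" -> buffer=Llx????Ux??
Fragment 4: offset=5 data="oC" -> buffer=Llx??oCUx??
Fragment 5: offset=2 data="ceN" -> buffer=LlceNoCUx??
Fragment 6: offset=9 data="JS" -> buffer=LlceNoCUxJS

Answer: LlceNoCUxJS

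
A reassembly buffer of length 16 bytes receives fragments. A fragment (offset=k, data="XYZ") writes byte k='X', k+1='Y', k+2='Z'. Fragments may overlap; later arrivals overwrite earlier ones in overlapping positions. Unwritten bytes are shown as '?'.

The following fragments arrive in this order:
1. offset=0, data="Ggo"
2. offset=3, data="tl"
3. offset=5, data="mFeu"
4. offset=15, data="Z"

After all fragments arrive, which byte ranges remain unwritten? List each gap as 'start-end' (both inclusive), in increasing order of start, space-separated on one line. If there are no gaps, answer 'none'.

Answer: 9-14

Derivation:
Fragment 1: offset=0 len=3
Fragment 2: offset=3 len=2
Fragment 3: offset=5 len=4
Fragment 4: offset=15 len=1
Gaps: 9-14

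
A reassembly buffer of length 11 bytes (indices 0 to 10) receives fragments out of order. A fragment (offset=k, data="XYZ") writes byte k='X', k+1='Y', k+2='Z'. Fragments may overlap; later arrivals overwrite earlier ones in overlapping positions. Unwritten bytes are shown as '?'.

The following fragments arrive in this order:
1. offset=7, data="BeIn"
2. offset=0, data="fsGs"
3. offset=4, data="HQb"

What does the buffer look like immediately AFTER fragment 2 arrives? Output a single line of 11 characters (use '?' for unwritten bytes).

Answer: fsGs???BeIn

Derivation:
Fragment 1: offset=7 data="BeIn" -> buffer=???????BeIn
Fragment 2: offset=0 data="fsGs" -> buffer=fsGs???BeIn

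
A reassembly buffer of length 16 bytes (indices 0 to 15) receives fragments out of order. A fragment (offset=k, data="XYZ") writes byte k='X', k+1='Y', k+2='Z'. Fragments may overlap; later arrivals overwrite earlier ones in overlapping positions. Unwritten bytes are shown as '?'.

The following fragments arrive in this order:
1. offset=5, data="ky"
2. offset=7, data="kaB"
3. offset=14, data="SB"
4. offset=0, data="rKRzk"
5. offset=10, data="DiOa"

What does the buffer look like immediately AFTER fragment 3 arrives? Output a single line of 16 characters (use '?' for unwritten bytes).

Fragment 1: offset=5 data="ky" -> buffer=?????ky?????????
Fragment 2: offset=7 data="kaB" -> buffer=?????kykaB??????
Fragment 3: offset=14 data="SB" -> buffer=?????kykaB????SB

Answer: ?????kykaB????SB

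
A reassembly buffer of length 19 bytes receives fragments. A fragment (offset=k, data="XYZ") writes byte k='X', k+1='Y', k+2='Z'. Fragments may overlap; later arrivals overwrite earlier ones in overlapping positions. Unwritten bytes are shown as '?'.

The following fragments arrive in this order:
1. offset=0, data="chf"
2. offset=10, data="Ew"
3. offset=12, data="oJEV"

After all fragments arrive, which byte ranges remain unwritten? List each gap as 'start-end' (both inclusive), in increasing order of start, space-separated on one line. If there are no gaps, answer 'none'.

Answer: 3-9 16-18

Derivation:
Fragment 1: offset=0 len=3
Fragment 2: offset=10 len=2
Fragment 3: offset=12 len=4
Gaps: 3-9 16-18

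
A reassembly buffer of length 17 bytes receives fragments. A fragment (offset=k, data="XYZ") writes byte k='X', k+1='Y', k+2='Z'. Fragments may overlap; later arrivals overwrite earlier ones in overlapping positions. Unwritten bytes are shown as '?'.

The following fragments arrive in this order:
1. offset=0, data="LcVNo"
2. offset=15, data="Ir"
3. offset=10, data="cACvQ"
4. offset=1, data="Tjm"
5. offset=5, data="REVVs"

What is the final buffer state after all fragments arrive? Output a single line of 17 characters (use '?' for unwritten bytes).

Answer: LTjmoREVVscACvQIr

Derivation:
Fragment 1: offset=0 data="LcVNo" -> buffer=LcVNo????????????
Fragment 2: offset=15 data="Ir" -> buffer=LcVNo??????????Ir
Fragment 3: offset=10 data="cACvQ" -> buffer=LcVNo?????cACvQIr
Fragment 4: offset=1 data="Tjm" -> buffer=LTjmo?????cACvQIr
Fragment 5: offset=5 data="REVVs" -> buffer=LTjmoREVVscACvQIr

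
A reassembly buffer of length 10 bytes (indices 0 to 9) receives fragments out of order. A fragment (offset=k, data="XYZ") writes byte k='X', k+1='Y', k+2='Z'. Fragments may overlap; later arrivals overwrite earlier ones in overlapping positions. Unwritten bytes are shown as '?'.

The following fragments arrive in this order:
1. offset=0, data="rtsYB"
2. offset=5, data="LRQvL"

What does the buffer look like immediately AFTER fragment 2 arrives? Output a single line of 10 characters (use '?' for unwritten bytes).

Fragment 1: offset=0 data="rtsYB" -> buffer=rtsYB?????
Fragment 2: offset=5 data="LRQvL" -> buffer=rtsYBLRQvL

Answer: rtsYBLRQvL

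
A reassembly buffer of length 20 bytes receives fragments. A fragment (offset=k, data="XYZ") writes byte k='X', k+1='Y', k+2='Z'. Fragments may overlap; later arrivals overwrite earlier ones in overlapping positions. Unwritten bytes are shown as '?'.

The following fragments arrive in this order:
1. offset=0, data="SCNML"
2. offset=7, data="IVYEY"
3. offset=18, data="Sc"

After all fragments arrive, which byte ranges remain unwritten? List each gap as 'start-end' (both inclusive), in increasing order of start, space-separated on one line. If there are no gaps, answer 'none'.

Answer: 5-6 12-17

Derivation:
Fragment 1: offset=0 len=5
Fragment 2: offset=7 len=5
Fragment 3: offset=18 len=2
Gaps: 5-6 12-17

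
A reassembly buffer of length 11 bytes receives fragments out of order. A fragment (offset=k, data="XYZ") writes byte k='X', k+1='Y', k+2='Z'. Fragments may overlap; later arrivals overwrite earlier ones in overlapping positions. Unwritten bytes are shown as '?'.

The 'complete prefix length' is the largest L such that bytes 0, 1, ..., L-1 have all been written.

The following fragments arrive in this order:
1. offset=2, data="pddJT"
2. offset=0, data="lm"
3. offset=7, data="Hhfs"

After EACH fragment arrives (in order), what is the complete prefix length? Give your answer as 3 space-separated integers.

Answer: 0 7 11

Derivation:
Fragment 1: offset=2 data="pddJT" -> buffer=??pddJT???? -> prefix_len=0
Fragment 2: offset=0 data="lm" -> buffer=lmpddJT???? -> prefix_len=7
Fragment 3: offset=7 data="Hhfs" -> buffer=lmpddJTHhfs -> prefix_len=11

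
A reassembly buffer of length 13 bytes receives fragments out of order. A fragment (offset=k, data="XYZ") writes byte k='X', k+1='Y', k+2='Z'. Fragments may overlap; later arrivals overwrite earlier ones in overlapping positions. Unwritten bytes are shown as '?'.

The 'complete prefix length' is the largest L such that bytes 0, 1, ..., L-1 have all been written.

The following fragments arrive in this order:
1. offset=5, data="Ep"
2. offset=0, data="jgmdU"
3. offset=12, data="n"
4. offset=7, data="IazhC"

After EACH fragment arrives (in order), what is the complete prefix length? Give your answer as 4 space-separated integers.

Answer: 0 7 7 13

Derivation:
Fragment 1: offset=5 data="Ep" -> buffer=?????Ep?????? -> prefix_len=0
Fragment 2: offset=0 data="jgmdU" -> buffer=jgmdUEp?????? -> prefix_len=7
Fragment 3: offset=12 data="n" -> buffer=jgmdUEp?????n -> prefix_len=7
Fragment 4: offset=7 data="IazhC" -> buffer=jgmdUEpIazhCn -> prefix_len=13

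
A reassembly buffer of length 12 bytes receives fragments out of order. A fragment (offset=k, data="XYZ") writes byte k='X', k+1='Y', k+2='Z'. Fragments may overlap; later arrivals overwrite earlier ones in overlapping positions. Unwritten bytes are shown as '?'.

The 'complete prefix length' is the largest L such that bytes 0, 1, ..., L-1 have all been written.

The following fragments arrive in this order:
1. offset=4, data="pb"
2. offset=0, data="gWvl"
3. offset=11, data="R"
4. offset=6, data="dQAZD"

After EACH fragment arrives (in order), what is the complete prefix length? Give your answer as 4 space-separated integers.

Fragment 1: offset=4 data="pb" -> buffer=????pb?????? -> prefix_len=0
Fragment 2: offset=0 data="gWvl" -> buffer=gWvlpb?????? -> prefix_len=6
Fragment 3: offset=11 data="R" -> buffer=gWvlpb?????R -> prefix_len=6
Fragment 4: offset=6 data="dQAZD" -> buffer=gWvlpbdQAZDR -> prefix_len=12

Answer: 0 6 6 12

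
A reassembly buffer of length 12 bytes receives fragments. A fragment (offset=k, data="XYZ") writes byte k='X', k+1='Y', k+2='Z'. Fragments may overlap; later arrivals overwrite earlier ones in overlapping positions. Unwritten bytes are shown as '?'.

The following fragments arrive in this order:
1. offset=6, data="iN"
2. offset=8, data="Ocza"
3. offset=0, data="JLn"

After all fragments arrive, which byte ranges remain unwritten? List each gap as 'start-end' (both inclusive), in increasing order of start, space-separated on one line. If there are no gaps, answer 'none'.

Answer: 3-5

Derivation:
Fragment 1: offset=6 len=2
Fragment 2: offset=8 len=4
Fragment 3: offset=0 len=3
Gaps: 3-5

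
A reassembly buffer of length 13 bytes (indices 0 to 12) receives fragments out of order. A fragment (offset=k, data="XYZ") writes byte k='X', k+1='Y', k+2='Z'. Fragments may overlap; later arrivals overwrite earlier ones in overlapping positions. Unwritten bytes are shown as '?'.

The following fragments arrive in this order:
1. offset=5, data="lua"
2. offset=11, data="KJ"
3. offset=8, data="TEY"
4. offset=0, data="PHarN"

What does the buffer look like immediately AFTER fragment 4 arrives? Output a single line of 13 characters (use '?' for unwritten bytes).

Answer: PHarNluaTEYKJ

Derivation:
Fragment 1: offset=5 data="lua" -> buffer=?????lua?????
Fragment 2: offset=11 data="KJ" -> buffer=?????lua???KJ
Fragment 3: offset=8 data="TEY" -> buffer=?????luaTEYKJ
Fragment 4: offset=0 data="PHarN" -> buffer=PHarNluaTEYKJ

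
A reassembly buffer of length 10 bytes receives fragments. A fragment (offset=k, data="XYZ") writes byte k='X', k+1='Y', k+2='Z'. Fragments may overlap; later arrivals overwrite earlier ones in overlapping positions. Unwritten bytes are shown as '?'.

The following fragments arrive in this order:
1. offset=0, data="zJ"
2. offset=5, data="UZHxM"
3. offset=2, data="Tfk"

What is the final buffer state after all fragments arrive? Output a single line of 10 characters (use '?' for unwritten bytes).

Fragment 1: offset=0 data="zJ" -> buffer=zJ????????
Fragment 2: offset=5 data="UZHxM" -> buffer=zJ???UZHxM
Fragment 3: offset=2 data="Tfk" -> buffer=zJTfkUZHxM

Answer: zJTfkUZHxM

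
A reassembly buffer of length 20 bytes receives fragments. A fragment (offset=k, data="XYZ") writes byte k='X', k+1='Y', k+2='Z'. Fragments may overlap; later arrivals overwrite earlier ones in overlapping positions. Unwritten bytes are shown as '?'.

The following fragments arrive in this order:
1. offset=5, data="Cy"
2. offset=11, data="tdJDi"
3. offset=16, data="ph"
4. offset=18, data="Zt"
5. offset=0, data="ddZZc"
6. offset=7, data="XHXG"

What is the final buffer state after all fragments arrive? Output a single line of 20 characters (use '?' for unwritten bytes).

Answer: ddZZcCyXHXGtdJDiphZt

Derivation:
Fragment 1: offset=5 data="Cy" -> buffer=?????Cy?????????????
Fragment 2: offset=11 data="tdJDi" -> buffer=?????Cy????tdJDi????
Fragment 3: offset=16 data="ph" -> buffer=?????Cy????tdJDiph??
Fragment 4: offset=18 data="Zt" -> buffer=?????Cy????tdJDiphZt
Fragment 5: offset=0 data="ddZZc" -> buffer=ddZZcCy????tdJDiphZt
Fragment 6: offset=7 data="XHXG" -> buffer=ddZZcCyXHXGtdJDiphZt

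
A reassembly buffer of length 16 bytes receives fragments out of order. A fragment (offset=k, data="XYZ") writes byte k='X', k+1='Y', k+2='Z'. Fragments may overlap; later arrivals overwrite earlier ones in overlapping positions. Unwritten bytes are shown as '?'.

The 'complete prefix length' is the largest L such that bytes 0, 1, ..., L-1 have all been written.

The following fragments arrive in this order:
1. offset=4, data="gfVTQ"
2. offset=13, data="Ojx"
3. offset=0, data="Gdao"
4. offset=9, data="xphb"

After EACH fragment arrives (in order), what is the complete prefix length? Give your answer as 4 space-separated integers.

Answer: 0 0 9 16

Derivation:
Fragment 1: offset=4 data="gfVTQ" -> buffer=????gfVTQ??????? -> prefix_len=0
Fragment 2: offset=13 data="Ojx" -> buffer=????gfVTQ????Ojx -> prefix_len=0
Fragment 3: offset=0 data="Gdao" -> buffer=GdaogfVTQ????Ojx -> prefix_len=9
Fragment 4: offset=9 data="xphb" -> buffer=GdaogfVTQxphbOjx -> prefix_len=16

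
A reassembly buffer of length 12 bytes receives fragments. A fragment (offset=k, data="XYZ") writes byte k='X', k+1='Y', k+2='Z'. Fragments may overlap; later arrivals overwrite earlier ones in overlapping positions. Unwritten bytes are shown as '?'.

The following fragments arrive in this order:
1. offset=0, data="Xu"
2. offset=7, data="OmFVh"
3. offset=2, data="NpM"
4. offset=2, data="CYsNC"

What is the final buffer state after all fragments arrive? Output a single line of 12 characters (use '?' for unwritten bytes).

Answer: XuCYsNCOmFVh

Derivation:
Fragment 1: offset=0 data="Xu" -> buffer=Xu??????????
Fragment 2: offset=7 data="OmFVh" -> buffer=Xu?????OmFVh
Fragment 3: offset=2 data="NpM" -> buffer=XuNpM??OmFVh
Fragment 4: offset=2 data="CYsNC" -> buffer=XuCYsNCOmFVh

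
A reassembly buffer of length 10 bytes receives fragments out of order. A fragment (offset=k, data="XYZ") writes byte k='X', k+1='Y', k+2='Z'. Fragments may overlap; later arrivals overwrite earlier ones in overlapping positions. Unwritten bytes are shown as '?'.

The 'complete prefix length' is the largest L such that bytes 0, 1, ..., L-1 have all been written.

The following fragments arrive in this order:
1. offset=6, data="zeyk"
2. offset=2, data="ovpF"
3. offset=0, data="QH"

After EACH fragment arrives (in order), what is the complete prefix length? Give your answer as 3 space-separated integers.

Answer: 0 0 10

Derivation:
Fragment 1: offset=6 data="zeyk" -> buffer=??????zeyk -> prefix_len=0
Fragment 2: offset=2 data="ovpF" -> buffer=??ovpFzeyk -> prefix_len=0
Fragment 3: offset=0 data="QH" -> buffer=QHovpFzeyk -> prefix_len=10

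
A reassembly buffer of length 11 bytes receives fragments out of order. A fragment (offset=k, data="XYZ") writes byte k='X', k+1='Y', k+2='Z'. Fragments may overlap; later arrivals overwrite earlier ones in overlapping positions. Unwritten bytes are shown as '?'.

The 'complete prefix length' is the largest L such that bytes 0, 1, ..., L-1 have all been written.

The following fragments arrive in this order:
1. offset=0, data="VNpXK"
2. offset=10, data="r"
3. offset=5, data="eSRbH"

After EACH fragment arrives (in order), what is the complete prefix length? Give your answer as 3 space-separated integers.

Answer: 5 5 11

Derivation:
Fragment 1: offset=0 data="VNpXK" -> buffer=VNpXK?????? -> prefix_len=5
Fragment 2: offset=10 data="r" -> buffer=VNpXK?????r -> prefix_len=5
Fragment 3: offset=5 data="eSRbH" -> buffer=VNpXKeSRbHr -> prefix_len=11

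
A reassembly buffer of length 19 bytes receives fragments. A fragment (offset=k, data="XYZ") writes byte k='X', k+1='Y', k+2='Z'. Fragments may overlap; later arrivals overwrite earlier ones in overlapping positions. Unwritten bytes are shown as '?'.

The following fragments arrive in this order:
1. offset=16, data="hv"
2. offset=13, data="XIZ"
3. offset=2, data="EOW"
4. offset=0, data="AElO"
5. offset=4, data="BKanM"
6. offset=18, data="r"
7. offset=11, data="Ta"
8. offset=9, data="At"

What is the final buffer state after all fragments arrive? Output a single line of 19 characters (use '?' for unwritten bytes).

Fragment 1: offset=16 data="hv" -> buffer=????????????????hv?
Fragment 2: offset=13 data="XIZ" -> buffer=?????????????XIZhv?
Fragment 3: offset=2 data="EOW" -> buffer=??EOW????????XIZhv?
Fragment 4: offset=0 data="AElO" -> buffer=AElOW????????XIZhv?
Fragment 5: offset=4 data="BKanM" -> buffer=AElOBKanM????XIZhv?
Fragment 6: offset=18 data="r" -> buffer=AElOBKanM????XIZhvr
Fragment 7: offset=11 data="Ta" -> buffer=AElOBKanM??TaXIZhvr
Fragment 8: offset=9 data="At" -> buffer=AElOBKanMAtTaXIZhvr

Answer: AElOBKanMAtTaXIZhvr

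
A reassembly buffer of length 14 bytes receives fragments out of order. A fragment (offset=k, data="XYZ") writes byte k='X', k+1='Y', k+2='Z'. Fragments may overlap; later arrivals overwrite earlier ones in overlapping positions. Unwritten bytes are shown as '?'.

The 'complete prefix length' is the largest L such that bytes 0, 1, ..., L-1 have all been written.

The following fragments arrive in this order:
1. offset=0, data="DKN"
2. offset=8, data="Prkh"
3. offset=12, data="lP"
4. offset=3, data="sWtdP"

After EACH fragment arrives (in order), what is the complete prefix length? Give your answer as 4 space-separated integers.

Fragment 1: offset=0 data="DKN" -> buffer=DKN??????????? -> prefix_len=3
Fragment 2: offset=8 data="Prkh" -> buffer=DKN?????Prkh?? -> prefix_len=3
Fragment 3: offset=12 data="lP" -> buffer=DKN?????PrkhlP -> prefix_len=3
Fragment 4: offset=3 data="sWtdP" -> buffer=DKNsWtdPPrkhlP -> prefix_len=14

Answer: 3 3 3 14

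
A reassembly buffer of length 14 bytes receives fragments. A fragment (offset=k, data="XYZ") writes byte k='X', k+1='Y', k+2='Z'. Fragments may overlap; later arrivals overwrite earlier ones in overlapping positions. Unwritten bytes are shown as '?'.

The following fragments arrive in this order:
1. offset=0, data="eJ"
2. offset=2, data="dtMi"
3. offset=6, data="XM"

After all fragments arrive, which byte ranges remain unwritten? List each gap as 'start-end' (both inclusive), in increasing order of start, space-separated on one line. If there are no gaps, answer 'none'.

Answer: 8-13

Derivation:
Fragment 1: offset=0 len=2
Fragment 2: offset=2 len=4
Fragment 3: offset=6 len=2
Gaps: 8-13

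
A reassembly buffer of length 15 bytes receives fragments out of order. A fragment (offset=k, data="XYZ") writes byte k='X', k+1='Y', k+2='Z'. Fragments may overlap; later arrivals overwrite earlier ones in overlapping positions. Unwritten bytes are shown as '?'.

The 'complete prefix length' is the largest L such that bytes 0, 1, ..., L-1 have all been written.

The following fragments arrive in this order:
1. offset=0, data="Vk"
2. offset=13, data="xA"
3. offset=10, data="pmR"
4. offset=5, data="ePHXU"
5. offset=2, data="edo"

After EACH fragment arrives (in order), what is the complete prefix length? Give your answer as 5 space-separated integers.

Answer: 2 2 2 2 15

Derivation:
Fragment 1: offset=0 data="Vk" -> buffer=Vk????????????? -> prefix_len=2
Fragment 2: offset=13 data="xA" -> buffer=Vk???????????xA -> prefix_len=2
Fragment 3: offset=10 data="pmR" -> buffer=Vk????????pmRxA -> prefix_len=2
Fragment 4: offset=5 data="ePHXU" -> buffer=Vk???ePHXUpmRxA -> prefix_len=2
Fragment 5: offset=2 data="edo" -> buffer=VkedoePHXUpmRxA -> prefix_len=15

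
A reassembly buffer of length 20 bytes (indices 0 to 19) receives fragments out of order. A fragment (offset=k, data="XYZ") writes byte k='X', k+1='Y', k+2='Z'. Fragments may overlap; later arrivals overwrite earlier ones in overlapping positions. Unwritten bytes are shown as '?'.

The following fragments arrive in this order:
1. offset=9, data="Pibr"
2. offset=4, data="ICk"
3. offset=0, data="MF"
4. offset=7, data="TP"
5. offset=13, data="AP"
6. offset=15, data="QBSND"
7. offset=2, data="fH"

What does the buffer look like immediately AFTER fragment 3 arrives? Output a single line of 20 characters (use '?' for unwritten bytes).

Answer: MF??ICk??Pibr???????

Derivation:
Fragment 1: offset=9 data="Pibr" -> buffer=?????????Pibr???????
Fragment 2: offset=4 data="ICk" -> buffer=????ICk??Pibr???????
Fragment 3: offset=0 data="MF" -> buffer=MF??ICk??Pibr???????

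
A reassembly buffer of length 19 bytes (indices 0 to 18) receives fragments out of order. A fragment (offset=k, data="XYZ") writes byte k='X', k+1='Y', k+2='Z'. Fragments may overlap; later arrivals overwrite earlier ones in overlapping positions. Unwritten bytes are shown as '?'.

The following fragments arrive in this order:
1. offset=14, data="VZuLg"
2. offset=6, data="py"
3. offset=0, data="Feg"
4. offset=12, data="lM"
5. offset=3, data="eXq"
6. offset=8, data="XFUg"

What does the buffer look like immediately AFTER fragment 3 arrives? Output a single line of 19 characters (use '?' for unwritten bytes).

Fragment 1: offset=14 data="VZuLg" -> buffer=??????????????VZuLg
Fragment 2: offset=6 data="py" -> buffer=??????py??????VZuLg
Fragment 3: offset=0 data="Feg" -> buffer=Feg???py??????VZuLg

Answer: Feg???py??????VZuLg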